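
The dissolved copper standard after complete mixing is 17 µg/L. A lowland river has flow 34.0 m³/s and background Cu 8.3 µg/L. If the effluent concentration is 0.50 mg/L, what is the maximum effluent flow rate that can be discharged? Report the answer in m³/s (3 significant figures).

8.3 µg/L = 0.0083 mg/L.
17 µg/L = 0.017 mg/L.
Mass balance at complete mixing: C_std·(Q_w + Q_r) = Q_w·C_e + Q_r·C_b.
Rearranging, Q_w = Q_r·(C_std − C_b)/(C_e − C_std) = 34.0·(0.017 − 0.0083) / (0.5 − 0.017) = 0.6124 m³/s.

0.612 m³/s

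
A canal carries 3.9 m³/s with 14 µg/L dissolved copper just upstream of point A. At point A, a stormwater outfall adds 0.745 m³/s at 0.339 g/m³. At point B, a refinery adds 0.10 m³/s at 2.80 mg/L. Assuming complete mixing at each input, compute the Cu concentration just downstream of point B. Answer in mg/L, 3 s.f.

0.124 mg/L

14 µg/L = 0.014 mg/L.
After input A: C = (3.9·0.014 + 0.745·0.339) / 4.645 = 0.06613 mg/L.
After input B: C = (4.645·0.06613 + 0.1·2.8) / 4.745 = 0.1237 mg/L.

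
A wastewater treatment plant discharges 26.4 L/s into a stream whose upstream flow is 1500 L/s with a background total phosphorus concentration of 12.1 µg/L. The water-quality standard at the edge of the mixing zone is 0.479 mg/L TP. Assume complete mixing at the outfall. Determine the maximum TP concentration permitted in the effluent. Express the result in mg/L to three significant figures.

26.4 L/s = 0.0264 m³/s.
1500 L/s = 1.5 m³/s.
12.1 µg/L = 0.0121 mg/L.
Mass balance: 0.479·1.526 = 0.0264·Cₑ + 1.5·0.0121.
Cₑ = (0.7311 − 0.01815) / 0.0264 = 27.01 mg/L.

27.0 mg/L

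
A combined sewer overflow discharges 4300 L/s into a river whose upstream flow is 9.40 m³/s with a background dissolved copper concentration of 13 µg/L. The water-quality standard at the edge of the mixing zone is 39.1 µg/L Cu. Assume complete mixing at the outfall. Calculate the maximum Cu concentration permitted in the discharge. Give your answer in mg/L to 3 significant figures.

4300 L/s = 4.3 m³/s.
13 µg/L = 0.013 mg/L.
39.1 µg/L = 0.0391 mg/L.
Mass balance: 0.0391·13.7 = 4.3·Cₑ + 9.4·0.013.
Cₑ = (0.5357 − 0.1222) / 4.3 = 0.09616 mg/L.

0.0962 mg/L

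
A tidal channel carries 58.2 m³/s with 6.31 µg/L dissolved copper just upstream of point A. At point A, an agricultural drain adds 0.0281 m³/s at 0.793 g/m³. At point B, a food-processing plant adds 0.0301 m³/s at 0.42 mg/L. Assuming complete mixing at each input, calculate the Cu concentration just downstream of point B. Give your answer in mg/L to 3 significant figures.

0.00690 mg/L

6.31 µg/L = 0.00631 mg/L.
After input A: C = (58.2·0.00631 + 0.0281·0.793) / 58.23 = 0.00669 mg/L.
After input B: C = (58.23·0.00669 + 0.0301·0.42) / 58.26 = 0.006903 mg/L.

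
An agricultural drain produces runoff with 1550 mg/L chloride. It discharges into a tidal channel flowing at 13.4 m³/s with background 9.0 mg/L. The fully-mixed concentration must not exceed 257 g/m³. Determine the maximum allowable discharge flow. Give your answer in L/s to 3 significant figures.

2570 L/s

Mass balance at complete mixing: C_std·(Q_w + Q_r) = Q_w·C_e + Q_r·C_b.
Rearranging, Q_w = Q_r·(C_std − C_b)/(C_e − C_std) = 13.4·(257 − 9) / (1550 − 257) = 2.57 m³/s.
= 2570 L/s.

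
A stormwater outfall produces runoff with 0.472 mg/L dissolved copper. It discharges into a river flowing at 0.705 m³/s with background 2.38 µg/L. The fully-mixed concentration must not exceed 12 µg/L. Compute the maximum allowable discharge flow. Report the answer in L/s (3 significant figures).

2.38 µg/L = 0.00238 mg/L.
12 µg/L = 0.012 mg/L.
Mass balance at complete mixing: C_std·(Q_w + Q_r) = Q_w·C_e + Q_r·C_b.
Rearranging, Q_w = Q_r·(C_std − C_b)/(C_e − C_std) = 0.705·(0.012 − 0.00238) / (0.472 − 0.012) = 0.01474 m³/s.
= 14.74 L/s.

14.7 L/s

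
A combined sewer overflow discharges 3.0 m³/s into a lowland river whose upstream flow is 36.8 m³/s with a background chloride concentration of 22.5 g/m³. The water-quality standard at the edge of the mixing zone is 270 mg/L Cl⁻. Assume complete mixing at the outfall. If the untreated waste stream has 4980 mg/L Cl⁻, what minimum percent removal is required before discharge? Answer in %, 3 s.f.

33.6 %

Mass balance: 270·39.8 = 3·Cₑ + 36.8·22.5.
Cₑ = (1.075e+04 − 828) / 3 = 3306 mg/L.
Required removal = 1 − 3306/4980 = 33.61 %.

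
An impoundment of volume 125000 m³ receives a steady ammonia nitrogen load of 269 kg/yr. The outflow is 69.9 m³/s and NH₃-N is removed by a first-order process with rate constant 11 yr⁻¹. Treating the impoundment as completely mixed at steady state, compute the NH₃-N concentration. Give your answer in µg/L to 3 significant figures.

Outflow Q = 69.9 m³/s × 3.156e+07 s/yr = 2.206e+09 m³/yr.
Steady-state CSTR mass balance: W = Q·C + k·V·C, so C = W/(Q + kV).
Q + kV = 2.206e+09 + 11·125000 = 2.207e+09 m³/yr.
C = 269/2.207e+09 = 1.219e-07 kg/m³ = 0.0001219 mg/L = 0.1219 µg/L.

0.122 µg/L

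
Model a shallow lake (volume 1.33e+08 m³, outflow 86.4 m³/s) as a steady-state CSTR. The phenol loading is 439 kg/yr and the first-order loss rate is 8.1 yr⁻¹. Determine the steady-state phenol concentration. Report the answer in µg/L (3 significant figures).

Outflow Q = 86.4 m³/s × 3.156e+07 s/yr = 2.727e+09 m³/yr.
Steady-state CSTR mass balance: W = Q·C + k·V·C, so C = W/(Q + kV).
Q + kV = 2.727e+09 + 8.1·1.33e+08 = 3.804e+09 m³/yr.
C = 439/3.804e+09 = 1.154e-07 kg/m³ = 0.0001154 mg/L = 0.1154 µg/L.

0.115 µg/L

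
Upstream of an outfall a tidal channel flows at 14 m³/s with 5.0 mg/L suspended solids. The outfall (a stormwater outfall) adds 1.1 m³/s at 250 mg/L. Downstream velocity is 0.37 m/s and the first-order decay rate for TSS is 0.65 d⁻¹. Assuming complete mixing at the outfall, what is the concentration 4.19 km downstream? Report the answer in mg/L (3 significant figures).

21.0 mg/L

After complete mixing, C₀ = (1.1·250 + 14·5) / 15.1 = 22.85 mg/L.
Travel time t = 4190 m / 0.37 m/s = 1.132e+04 s = 0.1311 d.
C = 22.85·exp(−0.65·0.1311) = 22.85·0.9183 = 20.98 mg/L.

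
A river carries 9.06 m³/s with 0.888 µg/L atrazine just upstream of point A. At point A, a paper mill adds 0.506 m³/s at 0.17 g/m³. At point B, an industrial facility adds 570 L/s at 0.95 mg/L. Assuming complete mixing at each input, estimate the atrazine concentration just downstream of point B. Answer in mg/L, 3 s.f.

0.0627 mg/L

0.888 µg/L = 0.000888 mg/L.
After input A: C = (9.06·0.000888 + 0.506·0.17) / 9.566 = 0.009833 mg/L.
570 L/s = 0.57 m³/s.
After input B: C = (9.566·0.009833 + 0.57·0.95) / 10.14 = 0.0627 mg/L.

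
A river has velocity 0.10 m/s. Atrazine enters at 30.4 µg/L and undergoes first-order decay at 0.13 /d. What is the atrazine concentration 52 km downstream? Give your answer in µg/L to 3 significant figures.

Travel time t = 52 km / 0.10 m/s = 5.2e+04/0.10 = 5.2e+05 s = 6.019 d.
First-order decay: C = 30.4·exp(−0.13·6.019) = 30.4·0.4573 = 13.9 µg/L.

13.9 µg/L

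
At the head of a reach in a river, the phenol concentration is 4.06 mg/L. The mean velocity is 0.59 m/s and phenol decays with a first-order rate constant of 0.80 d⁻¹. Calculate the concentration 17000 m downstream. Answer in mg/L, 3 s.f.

Travel time t = 17000 m / 0.59 m/s = 1.7e+04/0.59 = 2.881e+04 s = 0.3335 d.
First-order decay: C = 4.06·exp(−0.80·0.3335) = 4.06·0.7658 = 3.109 mg/L.

3.11 mg/L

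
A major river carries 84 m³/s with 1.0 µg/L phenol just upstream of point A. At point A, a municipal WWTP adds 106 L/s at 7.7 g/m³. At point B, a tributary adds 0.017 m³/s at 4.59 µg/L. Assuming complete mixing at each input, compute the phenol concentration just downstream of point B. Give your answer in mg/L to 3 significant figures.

1.0 µg/L = 0.001 mg/L.
106 L/s = 0.106 m³/s.
After input A: C = (84·0.001 + 0.106·7.7) / 84.11 = 0.0107 mg/L.
4.59 µg/L = 0.00459 mg/L.
After input B: C = (84.11·0.0107 + 0.017·0.00459) / 84.12 = 0.0107 mg/L.

0.0107 mg/L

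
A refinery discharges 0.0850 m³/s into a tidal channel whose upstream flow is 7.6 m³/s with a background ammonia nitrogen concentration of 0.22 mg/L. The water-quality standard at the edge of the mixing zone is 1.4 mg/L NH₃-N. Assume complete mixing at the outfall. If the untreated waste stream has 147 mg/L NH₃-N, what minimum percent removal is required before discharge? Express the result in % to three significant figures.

27.3 %

Mass balance: 1.4·7.685 = 0.085·Cₑ + 7.6·0.22.
Cₑ = (10.76 − 1.672) / 0.085 = 106.9 mg/L.
Required removal = 1 − 106.9/147 = 27.27 %.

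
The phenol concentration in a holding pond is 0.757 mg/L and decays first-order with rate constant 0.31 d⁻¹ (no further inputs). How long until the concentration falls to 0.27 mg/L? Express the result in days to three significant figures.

t = ln(C₀/C)/k = ln(0.757/0.27)/0.31 = 1.031/0.31 = 3.326 d.

3.33 d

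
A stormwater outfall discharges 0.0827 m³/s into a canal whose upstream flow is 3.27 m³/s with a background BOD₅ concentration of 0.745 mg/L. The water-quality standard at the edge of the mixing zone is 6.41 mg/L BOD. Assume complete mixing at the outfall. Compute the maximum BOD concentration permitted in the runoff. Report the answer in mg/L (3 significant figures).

230 mg/L

Mass balance: 6.41·3.353 = 0.0827·Cₑ + 3.27·0.745.
Cₑ = (21.49 − 2.436) / 0.0827 = 230.4 mg/L.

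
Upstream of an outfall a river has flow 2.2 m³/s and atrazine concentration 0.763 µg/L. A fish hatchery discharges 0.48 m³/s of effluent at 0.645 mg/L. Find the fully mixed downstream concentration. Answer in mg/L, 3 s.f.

0.116 mg/L

0.763 µg/L = 0.000763 mg/L.
Conservation of mass across the mixing zone: C = (0.48·0.645 + 2.2·0.000763) / (0.48 + 2.2) = 0.3113/2.68 = 0.1161 mg/L.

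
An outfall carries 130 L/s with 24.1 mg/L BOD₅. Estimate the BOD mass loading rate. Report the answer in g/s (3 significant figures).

3.13 g/s

130 L/s = 0.13 m³/s.
Mass flux = Q·C = 0.13 m³/s × 24.1 g/m³ = 3.133 g/s.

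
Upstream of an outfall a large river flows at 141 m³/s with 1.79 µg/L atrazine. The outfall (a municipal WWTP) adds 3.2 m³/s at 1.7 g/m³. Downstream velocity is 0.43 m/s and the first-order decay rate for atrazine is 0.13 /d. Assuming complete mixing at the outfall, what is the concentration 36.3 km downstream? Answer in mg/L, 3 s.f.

0.0348 mg/L

1.79 µg/L = 0.00179 mg/L.
After complete mixing, C₀ = (3.2·1.7 + 141·0.00179) / 144.2 = 0.03948 mg/L.
Travel time t = 3.63e+04 m / 0.43 m/s = 8.442e+04 s = 0.9771 d.
C = 0.03948·exp(−0.13·0.9771) = 0.03948·0.8807 = 0.03477 mg/L.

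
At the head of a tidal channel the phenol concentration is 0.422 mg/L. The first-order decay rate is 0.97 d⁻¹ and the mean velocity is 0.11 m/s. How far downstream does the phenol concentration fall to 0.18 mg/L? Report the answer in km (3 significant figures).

From C = C₀·e^(−kt), t = ln(C₀/C)/k = ln(0.422/0.18)/0.97 = 0.852/0.97 = 0.8784 d.
Distance = v·t = 0.11 m/s × 7.589e+04 s = 8348 m = 8.348 km.

8.35 km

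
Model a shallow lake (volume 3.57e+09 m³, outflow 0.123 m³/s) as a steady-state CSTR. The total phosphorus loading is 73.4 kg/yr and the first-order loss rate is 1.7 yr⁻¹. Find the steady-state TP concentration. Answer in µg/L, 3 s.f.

0.0121 µg/L

Outflow Q = 0.123 m³/s × 3.156e+07 s/yr = 3.882e+06 m³/yr.
Steady-state CSTR mass balance: W = Q·C + k·V·C, so C = W/(Q + kV).
Q + kV = 3.882e+06 + 1.7·3.57e+09 = 6.073e+09 m³/yr.
C = 73.4/6.073e+09 = 1.209e-08 kg/m³ = 1.209e-05 mg/L = 0.01209 µg/L.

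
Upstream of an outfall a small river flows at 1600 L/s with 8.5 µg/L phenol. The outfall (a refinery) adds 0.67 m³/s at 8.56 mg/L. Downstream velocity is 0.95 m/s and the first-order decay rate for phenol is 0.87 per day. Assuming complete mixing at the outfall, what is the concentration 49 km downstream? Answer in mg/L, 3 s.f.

1600 L/s = 1.6 m³/s.
8.5 µg/L = 0.0085 mg/L.
After complete mixing, C₀ = (0.67·8.56 + 1.6·0.0085) / 2.27 = 2.533 mg/L.
Travel time t = 4.9e+04 m / 0.95 m/s = 5.158e+04 s = 0.597 d.
C = 2.533·exp(−0.87·0.597) = 2.533·0.5949 = 1.507 mg/L.

1.51 mg/L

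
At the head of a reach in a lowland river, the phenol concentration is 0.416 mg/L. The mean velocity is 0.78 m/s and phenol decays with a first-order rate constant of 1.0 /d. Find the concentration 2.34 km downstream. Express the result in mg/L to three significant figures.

Travel time t = 2.34 km / 0.78 m/s = 2340/0.78 = 3000 s = 0.03472 d.
First-order decay: C = 0.416·exp(−1.0·0.03472) = 0.416·0.9659 = 0.4018 mg/L.

0.402 mg/L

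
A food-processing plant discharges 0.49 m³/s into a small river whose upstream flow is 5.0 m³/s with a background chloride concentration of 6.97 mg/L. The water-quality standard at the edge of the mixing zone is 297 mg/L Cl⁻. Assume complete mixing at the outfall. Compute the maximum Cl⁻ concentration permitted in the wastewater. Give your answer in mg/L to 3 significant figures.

3260 mg/L

Mass balance: 297·5.49 = 0.49·Cₑ + 5·6.97.
Cₑ = (1631 − 34.85) / 0.49 = 3256 mg/L.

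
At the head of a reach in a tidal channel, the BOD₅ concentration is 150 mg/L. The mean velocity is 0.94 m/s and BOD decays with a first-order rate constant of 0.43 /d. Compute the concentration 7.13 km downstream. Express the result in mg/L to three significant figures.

Travel time t = 7.13 km / 0.94 m/s = 7130/0.94 = 7585 s = 0.08779 d.
First-order decay: C = 150·exp(−0.43·0.08779) = 150·0.963 = 144.4 mg/L.

144 mg/L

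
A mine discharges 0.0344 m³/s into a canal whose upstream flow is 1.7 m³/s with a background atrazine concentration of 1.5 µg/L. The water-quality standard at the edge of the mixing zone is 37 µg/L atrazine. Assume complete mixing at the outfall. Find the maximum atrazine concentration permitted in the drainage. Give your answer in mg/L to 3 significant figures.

1.79 mg/L

1.5 µg/L = 0.0015 mg/L.
37 µg/L = 0.037 mg/L.
Mass balance: 0.037·1.734 = 0.0344·Cₑ + 1.7·0.0015.
Cₑ = (0.06417 − 0.00255) / 0.0344 = 1.791 mg/L.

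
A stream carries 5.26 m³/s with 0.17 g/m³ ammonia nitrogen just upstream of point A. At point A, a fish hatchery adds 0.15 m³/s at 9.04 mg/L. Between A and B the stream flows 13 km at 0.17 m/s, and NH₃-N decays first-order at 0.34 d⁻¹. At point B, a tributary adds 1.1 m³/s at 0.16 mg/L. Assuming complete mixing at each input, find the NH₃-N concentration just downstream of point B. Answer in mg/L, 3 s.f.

0.283 mg/L

After input A: C = (5.26·0.17 + 0.15·9.04) / 5.41 = 0.4159 mg/L.
Over the 13 km reach to input B (t = 7.647e+04 s = 0.8851 d), decay gives C = 0.4159·exp(−0.34·0.8851) = 0.3078 mg/L.
After input B: C = (5.41·0.3078 + 1.1·0.16) / 6.51 = 0.2829 mg/L.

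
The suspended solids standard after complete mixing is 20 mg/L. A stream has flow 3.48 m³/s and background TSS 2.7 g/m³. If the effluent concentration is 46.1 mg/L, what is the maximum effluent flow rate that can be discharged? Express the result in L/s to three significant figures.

Mass balance at complete mixing: C_std·(Q_w + Q_r) = Q_w·C_e + Q_r·C_b.
Rearranging, Q_w = Q_r·(C_std − C_b)/(C_e − C_std) = 3.48·(20 − 2.7) / (46.1 − 20) = 2.307 m³/s.
= 2307 L/s.

2310 L/s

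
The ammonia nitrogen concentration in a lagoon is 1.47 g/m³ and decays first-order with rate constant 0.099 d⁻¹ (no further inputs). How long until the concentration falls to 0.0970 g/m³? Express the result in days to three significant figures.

27.5 d

t = ln(C₀/C)/k = ln(1.47/0.0970)/0.099 = 2.718/0.099 = 27.46 d.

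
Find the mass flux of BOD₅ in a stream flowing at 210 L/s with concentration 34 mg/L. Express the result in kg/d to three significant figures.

210 L/s = 0.21 m³/s.
Mass flux = Q·C = 0.21 m³/s × 34 g/m³ = 7.14 g/s.
= 7.14 g/s × 86.4 = 616.9 kg/d.

617 kg/d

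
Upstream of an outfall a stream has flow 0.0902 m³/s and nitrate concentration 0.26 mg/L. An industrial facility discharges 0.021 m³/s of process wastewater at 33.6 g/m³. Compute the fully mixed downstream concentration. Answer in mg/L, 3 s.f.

By mass balance at complete mixing, C = (0.021·33.6 + 0.0902·0.26) / (0.021 + 0.0902) = 0.7291/0.1112 = 6.556 mg/L.

6.56 mg/L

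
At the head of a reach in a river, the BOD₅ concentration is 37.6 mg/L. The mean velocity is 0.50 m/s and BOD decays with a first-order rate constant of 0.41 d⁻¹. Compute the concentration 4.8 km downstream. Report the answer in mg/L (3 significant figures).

Travel time t = 4.8 km / 0.50 m/s = 4800/0.50 = 9600 s = 0.1111 d.
First-order decay: C = 37.6·exp(−0.41·0.1111) = 37.6·0.9555 = 35.93 mg/L.

35.9 mg/L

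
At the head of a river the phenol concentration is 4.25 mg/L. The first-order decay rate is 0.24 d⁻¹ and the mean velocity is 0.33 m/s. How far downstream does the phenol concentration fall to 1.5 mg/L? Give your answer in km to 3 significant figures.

124 km

From C = C₀·e^(−kt), t = ln(C₀/C)/k = ln(4.25/1.5)/0.24 = 1.041/0.24 = 4.339 d.
Distance = v·t = 0.33 m/s × 3.749e+05 s = 1.237e+05 m = 123.7 km.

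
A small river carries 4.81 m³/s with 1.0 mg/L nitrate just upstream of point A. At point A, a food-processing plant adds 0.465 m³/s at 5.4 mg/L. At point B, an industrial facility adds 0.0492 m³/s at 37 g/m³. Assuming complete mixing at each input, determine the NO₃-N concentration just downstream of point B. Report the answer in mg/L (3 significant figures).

1.72 mg/L

After input A: C = (4.81·1 + 0.465·5.4) / 5.275 = 1.388 mg/L.
After input B: C = (5.275·1.388 + 0.0492·37) / 5.324 = 1.717 mg/L.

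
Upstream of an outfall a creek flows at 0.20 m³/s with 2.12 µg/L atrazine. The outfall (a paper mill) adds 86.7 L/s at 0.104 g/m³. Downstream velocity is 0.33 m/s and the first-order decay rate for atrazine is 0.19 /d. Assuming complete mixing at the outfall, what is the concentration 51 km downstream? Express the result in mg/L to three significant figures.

86.7 L/s = 0.0867 m³/s.
2.12 µg/L = 0.00212 mg/L.
After complete mixing, C₀ = (0.0867·0.104 + 0.2·0.00212) / 0.2867 = 0.03293 mg/L.
Travel time t = 5.1e+04 m / 0.33 m/s = 1.545e+05 s = 1.789 d.
C = 0.03293·exp(−0.19·1.789) = 0.03293·0.7119 = 0.02344 mg/L.

0.0234 mg/L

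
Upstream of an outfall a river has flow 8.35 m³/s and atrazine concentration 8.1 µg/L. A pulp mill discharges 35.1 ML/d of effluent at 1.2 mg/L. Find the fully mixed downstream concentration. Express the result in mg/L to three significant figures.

35.1 ML/d = 0.4062 m³/s.
8.1 µg/L = 0.0081 mg/L.
By mass balance at complete mixing, C = (0.4062·1.2 + 8.35·0.0081) / (0.4062 + 8.35) = 0.5551/8.756 = 0.0634 mg/L.

0.0634 mg/L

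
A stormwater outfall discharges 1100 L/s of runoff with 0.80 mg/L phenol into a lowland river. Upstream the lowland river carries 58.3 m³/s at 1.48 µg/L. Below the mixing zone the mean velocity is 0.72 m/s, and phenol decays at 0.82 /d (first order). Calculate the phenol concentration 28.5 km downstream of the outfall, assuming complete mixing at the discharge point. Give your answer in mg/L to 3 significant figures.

0.0112 mg/L

1100 L/s = 1.1 m³/s.
1.48 µg/L = 0.00148 mg/L.
After complete mixing, C₀ = (1.1·0.8 + 58.3·0.00148) / 59.4 = 0.01627 mg/L.
Travel time t = 2.85e+04 m / 0.72 m/s = 3.958e+04 s = 0.4581 d.
C = 0.01627·exp(−0.82·0.4581) = 0.01627·0.6868 = 0.01117 mg/L.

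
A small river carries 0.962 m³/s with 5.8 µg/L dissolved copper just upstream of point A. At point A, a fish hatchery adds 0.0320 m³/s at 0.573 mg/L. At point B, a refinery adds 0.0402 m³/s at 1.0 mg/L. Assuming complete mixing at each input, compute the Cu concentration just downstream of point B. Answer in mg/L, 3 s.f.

5.8 µg/L = 0.0058 mg/L.
After input A: C = (0.962·0.0058 + 0.032·0.573) / 0.994 = 0.02406 mg/L.
After input B: C = (0.994·0.02406 + 0.0402·1) / 1.034 = 0.062 mg/L.

0.0620 mg/L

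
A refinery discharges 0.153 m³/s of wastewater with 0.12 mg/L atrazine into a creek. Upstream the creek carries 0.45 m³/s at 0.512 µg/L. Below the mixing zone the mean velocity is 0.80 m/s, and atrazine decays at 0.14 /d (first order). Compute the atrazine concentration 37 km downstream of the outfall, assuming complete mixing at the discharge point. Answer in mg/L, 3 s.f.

0.512 µg/L = 0.000512 mg/L.
After complete mixing, C₀ = (0.153·0.12 + 0.45·0.000512) / 0.603 = 0.03083 mg/L.
Travel time t = 3.7e+04 m / 0.80 m/s = 4.625e+04 s = 0.5353 d.
C = 0.03083·exp(−0.14·0.5353) = 0.03083·0.9278 = 0.0286 mg/L.

0.0286 mg/L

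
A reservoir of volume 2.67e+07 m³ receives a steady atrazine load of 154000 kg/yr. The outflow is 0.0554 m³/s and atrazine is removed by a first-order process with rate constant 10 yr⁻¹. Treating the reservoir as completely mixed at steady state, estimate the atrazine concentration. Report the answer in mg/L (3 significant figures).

Outflow Q = 0.0554 m³/s × 3.156e+07 s/yr = 1.748e+06 m³/yr.
Steady-state CSTR mass balance: W = Q·C + k·V·C, so C = W/(Q + kV).
Q + kV = 1.748e+06 + 10·2.67e+07 = 2.687e+08 m³/yr.
C = 154000/2.687e+08 = 0.000573 kg/m³ = 0.573 mg/L.

0.573 mg/L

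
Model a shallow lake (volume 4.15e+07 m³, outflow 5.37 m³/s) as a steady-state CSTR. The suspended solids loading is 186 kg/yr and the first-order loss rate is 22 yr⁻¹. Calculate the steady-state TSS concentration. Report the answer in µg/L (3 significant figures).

0.172 µg/L

Outflow Q = 5.37 m³/s × 3.156e+07 s/yr = 1.695e+08 m³/yr.
Steady-state CSTR mass balance: W = Q·C + k·V·C, so C = W/(Q + kV).
Q + kV = 1.695e+08 + 22·4.15e+07 = 1.082e+09 m³/yr.
C = 186/1.082e+09 = 1.718e-07 kg/m³ = 0.0001718 mg/L = 0.1718 µg/L.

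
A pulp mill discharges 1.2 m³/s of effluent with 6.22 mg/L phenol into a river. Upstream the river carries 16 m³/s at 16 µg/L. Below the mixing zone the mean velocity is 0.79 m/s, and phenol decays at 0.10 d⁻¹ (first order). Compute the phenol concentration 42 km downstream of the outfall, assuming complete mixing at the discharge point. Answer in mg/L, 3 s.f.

16 µg/L = 0.016 mg/L.
After complete mixing, C₀ = (1.2·6.22 + 16·0.016) / 17.2 = 0.4488 mg/L.
Travel time t = 4.2e+04 m / 0.79 m/s = 5.316e+04 s = 0.6153 d.
C = 0.4488·exp(−0.10·0.6153) = 0.4488·0.9403 = 0.4221 mg/L.

0.422 mg/L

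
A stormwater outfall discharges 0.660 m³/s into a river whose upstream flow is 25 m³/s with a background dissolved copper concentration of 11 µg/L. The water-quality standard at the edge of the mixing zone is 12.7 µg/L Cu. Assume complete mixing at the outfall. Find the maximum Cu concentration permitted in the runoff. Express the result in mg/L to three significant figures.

11 µg/L = 0.011 mg/L.
12.7 µg/L = 0.0127 mg/L.
Mass balance: 0.0127·25.66 = 0.66·Cₑ + 25·0.011.
Cₑ = (0.3259 − 0.275) / 0.66 = 0.07709 mg/L.

0.0771 mg/L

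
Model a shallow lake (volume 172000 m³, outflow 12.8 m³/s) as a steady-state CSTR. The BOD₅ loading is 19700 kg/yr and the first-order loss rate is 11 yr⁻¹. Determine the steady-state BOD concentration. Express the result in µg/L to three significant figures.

48.5 µg/L

Outflow Q = 12.8 m³/s × 3.156e+07 s/yr = 4.039e+08 m³/yr.
Steady-state CSTR mass balance: W = Q·C + k·V·C, so C = W/(Q + kV).
Q + kV = 4.039e+08 + 11·172000 = 4.058e+08 m³/yr.
C = 19700/4.058e+08 = 4.854e-05 kg/m³ = 0.04854 mg/L = 48.54 µg/L.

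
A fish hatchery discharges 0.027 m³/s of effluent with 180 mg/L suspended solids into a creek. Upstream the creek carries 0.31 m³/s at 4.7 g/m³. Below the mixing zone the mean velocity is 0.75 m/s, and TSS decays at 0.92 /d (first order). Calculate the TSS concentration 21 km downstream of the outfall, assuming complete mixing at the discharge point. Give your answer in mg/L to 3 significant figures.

13.9 mg/L

After complete mixing, C₀ = (0.027·180 + 0.31·4.7) / 0.337 = 18.74 mg/L.
Travel time t = 2.1e+04 m / 0.75 m/s = 2.8e+04 s = 0.3241 d.
C = 18.74·exp(−0.92·0.3241) = 18.74·0.7422 = 13.91 mg/L.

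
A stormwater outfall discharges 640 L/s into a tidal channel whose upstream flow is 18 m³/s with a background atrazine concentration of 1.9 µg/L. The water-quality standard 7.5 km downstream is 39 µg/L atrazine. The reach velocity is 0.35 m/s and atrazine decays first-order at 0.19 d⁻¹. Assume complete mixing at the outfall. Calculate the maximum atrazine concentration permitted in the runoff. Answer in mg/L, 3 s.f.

640 L/s = 0.64 m³/s.
1.9 µg/L = 0.0019 mg/L.
39 µg/L = 0.039 mg/L.
Travel time to the compliance point: t = 7500/0.35 = 2.143e+04 s = 0.248 d; decay factor exp(−0.19·0.248) = 0.954.
So the concentration just after mixing may be at most 0.039/0.954 = 0.04088 mg/L.
Mass balance: 0.04088·18.64 = 0.64·Cₑ + 18·0.0019.
Cₑ = (0.762 − 0.0342) / 0.64 = 1.137 mg/L.

1.14 mg/L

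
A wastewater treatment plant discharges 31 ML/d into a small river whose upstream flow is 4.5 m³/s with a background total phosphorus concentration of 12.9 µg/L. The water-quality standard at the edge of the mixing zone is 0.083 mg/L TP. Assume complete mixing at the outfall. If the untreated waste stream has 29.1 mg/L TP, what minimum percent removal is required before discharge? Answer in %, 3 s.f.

96.7 %

31 ML/d = 0.3588 m³/s.
12.9 µg/L = 0.0129 mg/L.
Mass balance: 0.083·4.859 = 0.3588·Cₑ + 4.5·0.0129.
Cₑ = (0.4033 − 0.05805) / 0.3588 = 0.9622 mg/L.
Required removal = 1 − 0.9622/29.1 = 96.69 %.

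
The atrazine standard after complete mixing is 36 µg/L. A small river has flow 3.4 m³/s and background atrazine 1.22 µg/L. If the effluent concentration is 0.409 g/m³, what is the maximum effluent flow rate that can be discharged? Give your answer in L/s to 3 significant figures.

1.22 µg/L = 0.00122 mg/L.
36 µg/L = 0.036 mg/L.
Mass balance at complete mixing: C_std·(Q_w + Q_r) = Q_w·C_e + Q_r·C_b.
Rearranging, Q_w = Q_r·(C_std − C_b)/(C_e − C_std) = 3.4·(0.036 − 0.00122) / (0.409 − 0.036) = 0.317 m³/s.
= 317 L/s.

317 L/s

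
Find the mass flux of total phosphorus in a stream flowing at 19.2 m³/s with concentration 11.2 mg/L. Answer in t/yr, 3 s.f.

6790 t/yr

Mass flux = Q·C = 19.2 m³/s × 11.2 g/m³ = 215 g/s.
= 215 g/s × 31.56 = 6786 t/yr.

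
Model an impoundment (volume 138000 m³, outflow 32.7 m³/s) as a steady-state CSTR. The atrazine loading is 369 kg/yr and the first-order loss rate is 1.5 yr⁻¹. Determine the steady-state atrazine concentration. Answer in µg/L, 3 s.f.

Outflow Q = 32.7 m³/s × 3.156e+07 s/yr = 1.032e+09 m³/yr.
Steady-state CSTR mass balance: W = Q·C + k·V·C, so C = W/(Q + kV).
Q + kV = 1.032e+09 + 1.5·138000 = 1.032e+09 m³/yr.
C = 369/1.032e+09 = 3.575e-07 kg/m³ = 0.0003575 mg/L = 0.3575 µg/L.

0.358 µg/L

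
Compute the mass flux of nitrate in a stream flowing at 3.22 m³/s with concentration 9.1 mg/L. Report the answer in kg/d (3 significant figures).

2530 kg/d

Mass flux = Q·C = 3.22 m³/s × 9.1 g/m³ = 29.3 g/s.
= 29.3 g/s × 86.4 = 2532 kg/d.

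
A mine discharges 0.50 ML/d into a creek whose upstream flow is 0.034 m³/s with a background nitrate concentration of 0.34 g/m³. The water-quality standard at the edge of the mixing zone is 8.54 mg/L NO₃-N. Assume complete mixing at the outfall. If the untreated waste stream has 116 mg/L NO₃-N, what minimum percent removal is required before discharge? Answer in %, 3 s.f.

0.50 ML/d = 0.005787 m³/s.
Mass balance: 8.54·0.03979 = 0.005787·Cₑ + 0.034·0.34.
Cₑ = (0.3398 − 0.01156) / 0.005787 = 56.72 mg/L.
Required removal = 1 − 56.72/116 = 51.11 %.

51.1 %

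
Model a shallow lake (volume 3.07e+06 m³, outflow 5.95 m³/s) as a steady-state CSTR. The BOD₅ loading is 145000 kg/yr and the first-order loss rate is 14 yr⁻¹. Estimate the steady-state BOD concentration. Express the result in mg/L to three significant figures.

Outflow Q = 5.95 m³/s × 3.156e+07 s/yr = 1.878e+08 m³/yr.
Steady-state CSTR mass balance: W = Q·C + k·V·C, so C = W/(Q + kV).
Q + kV = 1.878e+08 + 14·3.07e+06 = 2.307e+08 m³/yr.
C = 145000/2.307e+08 = 0.0006284 kg/m³ = 0.6284 mg/L.

0.628 mg/L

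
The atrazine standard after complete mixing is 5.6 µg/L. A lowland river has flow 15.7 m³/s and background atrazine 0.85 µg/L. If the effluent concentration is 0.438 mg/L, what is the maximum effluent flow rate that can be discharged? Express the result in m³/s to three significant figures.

0.85 µg/L = 0.00085 mg/L.
5.6 µg/L = 0.0056 mg/L.
Mass balance at complete mixing: C_std·(Q_w + Q_r) = Q_w·C_e + Q_r·C_b.
Rearranging, Q_w = Q_r·(C_std − C_b)/(C_e − C_std) = 15.7·(0.0056 − 0.00085) / (0.438 − 0.0056) = 0.1725 m³/s.

0.172 m³/s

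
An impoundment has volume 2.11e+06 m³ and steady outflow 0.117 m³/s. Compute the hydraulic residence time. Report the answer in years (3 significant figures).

0.571 yr

Q = 0.117 m³/s × 3.156e+07 s/yr = 3.692e+06 m³/yr.
Hydraulic residence time τ = V/Q = 2.11e+06/3.692e+06 = 0.5715 yr.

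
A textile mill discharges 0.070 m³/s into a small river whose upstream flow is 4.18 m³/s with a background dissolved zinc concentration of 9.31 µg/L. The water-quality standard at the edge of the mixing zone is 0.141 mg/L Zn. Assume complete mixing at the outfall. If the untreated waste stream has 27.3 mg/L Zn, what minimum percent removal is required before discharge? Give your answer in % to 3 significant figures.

70.7 %

9.31 µg/L = 0.00931 mg/L.
Mass balance: 0.141·4.25 = 0.07·Cₑ + 4.18·0.00931.
Cₑ = (0.5992 − 0.03892) / 0.07 = 8.005 mg/L.
Required removal = 1 − 8.005/27.3 = 70.68 %.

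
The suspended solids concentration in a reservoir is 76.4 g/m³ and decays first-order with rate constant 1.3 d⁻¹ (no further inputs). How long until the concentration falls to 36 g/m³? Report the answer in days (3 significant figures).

0.579 d

t = ln(C₀/C)/k = ln(76.4/36)/1.3 = 0.7525/1.3 = 0.5788 d.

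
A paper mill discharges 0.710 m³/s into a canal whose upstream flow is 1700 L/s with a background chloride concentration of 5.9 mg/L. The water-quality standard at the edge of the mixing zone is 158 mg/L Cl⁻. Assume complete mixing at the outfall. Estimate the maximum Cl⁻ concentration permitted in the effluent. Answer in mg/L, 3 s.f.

1700 L/s = 1.7 m³/s.
Mass balance: 158·2.41 = 0.71·Cₑ + 1.7·5.9.
Cₑ = (380.8 − 10.03) / 0.71 = 522.2 mg/L.

522 mg/L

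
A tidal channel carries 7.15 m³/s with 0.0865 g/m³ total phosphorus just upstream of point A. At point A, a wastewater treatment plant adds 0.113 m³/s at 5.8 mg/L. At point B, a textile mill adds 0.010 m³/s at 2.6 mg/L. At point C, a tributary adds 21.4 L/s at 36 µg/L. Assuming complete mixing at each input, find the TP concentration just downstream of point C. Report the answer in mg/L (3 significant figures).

0.178 mg/L

After input A: C = (7.15·0.0865 + 0.113·5.8) / 7.263 = 0.1754 mg/L.
After input B: C = (7.263·0.1754 + 0.01·2.6) / 7.273 = 0.1787 mg/L.
21.4 L/s = 0.0214 m³/s.
36 µg/L = 0.036 mg/L.
After input C: C = (7.273·0.1787 + 0.0214·0.036) / 7.294 = 0.1783 mg/L.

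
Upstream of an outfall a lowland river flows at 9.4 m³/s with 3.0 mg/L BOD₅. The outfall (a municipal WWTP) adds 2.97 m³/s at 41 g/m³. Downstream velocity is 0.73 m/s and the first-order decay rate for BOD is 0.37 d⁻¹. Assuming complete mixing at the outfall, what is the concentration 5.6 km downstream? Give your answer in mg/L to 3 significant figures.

11.7 mg/L

After complete mixing, C₀ = (2.97·41 + 9.4·3) / 12.37 = 12.12 mg/L.
Travel time t = 5600 m / 0.73 m/s = 7671 s = 0.08879 d.
C = 12.12·exp(−0.37·0.08879) = 12.12·0.9677 = 11.73 mg/L.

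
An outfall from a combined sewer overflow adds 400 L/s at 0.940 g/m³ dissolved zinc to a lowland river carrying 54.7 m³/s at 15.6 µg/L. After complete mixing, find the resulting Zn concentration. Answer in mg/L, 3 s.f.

400 L/s = 0.4 m³/s.
15.6 µg/L = 0.0156 mg/L.
Conservation of mass across the mixing zone: C = (0.4·0.94 + 54.7·0.0156) / (0.4 + 54.7) = 1.229/55.1 = 0.02231 mg/L.

0.0223 mg/L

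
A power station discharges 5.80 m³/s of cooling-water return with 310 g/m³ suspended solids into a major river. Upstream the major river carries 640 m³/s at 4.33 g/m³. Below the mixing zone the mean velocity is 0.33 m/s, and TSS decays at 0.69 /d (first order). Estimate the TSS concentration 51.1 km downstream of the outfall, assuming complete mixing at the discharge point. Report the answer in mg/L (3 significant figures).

2.05 mg/L

After complete mixing, C₀ = (5.8·310 + 640·4.33) / 645.8 = 7.075 mg/L.
Travel time t = 5.11e+04 m / 0.33 m/s = 1.548e+05 s = 1.792 d.
C = 7.075·exp(−0.69·1.792) = 7.075·0.2904 = 2.054 mg/L.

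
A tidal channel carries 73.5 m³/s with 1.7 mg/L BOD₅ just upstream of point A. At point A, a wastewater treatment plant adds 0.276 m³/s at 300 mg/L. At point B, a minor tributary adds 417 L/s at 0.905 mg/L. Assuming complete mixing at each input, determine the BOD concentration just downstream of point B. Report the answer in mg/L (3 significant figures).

2.81 mg/L

After input A: C = (73.5·1.7 + 0.276·300) / 73.78 = 2.816 mg/L.
417 L/s = 0.417 m³/s.
After input B: C = (73.78·2.816 + 0.417·0.905) / 74.19 = 2.805 mg/L.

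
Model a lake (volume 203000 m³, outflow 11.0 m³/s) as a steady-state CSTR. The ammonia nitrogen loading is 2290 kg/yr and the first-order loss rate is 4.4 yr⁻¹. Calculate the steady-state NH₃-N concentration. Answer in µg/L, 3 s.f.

6.58 µg/L

Outflow Q = 11.0 m³/s × 3.156e+07 s/yr = 3.471e+08 m³/yr.
Steady-state CSTR mass balance: W = Q·C + k·V·C, so C = W/(Q + kV).
Q + kV = 3.471e+08 + 4.4·203000 = 3.48e+08 m³/yr.
C = 2290/3.48e+08 = 6.58e-06 kg/m³ = 0.00658 mg/L = 6.58 µg/L.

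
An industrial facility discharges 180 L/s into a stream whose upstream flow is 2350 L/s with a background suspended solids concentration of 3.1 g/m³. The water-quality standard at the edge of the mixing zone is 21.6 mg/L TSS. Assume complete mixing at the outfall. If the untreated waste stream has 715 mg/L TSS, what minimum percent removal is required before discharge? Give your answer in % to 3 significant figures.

180 L/s = 0.18 m³/s.
2350 L/s = 2.35 m³/s.
Mass balance: 21.6·2.53 = 0.18·Cₑ + 2.35·3.1.
Cₑ = (54.65 − 7.285) / 0.18 = 263.1 mg/L.
Required removal = 1 − 263.1/715 = 63.2 %.

63.2 %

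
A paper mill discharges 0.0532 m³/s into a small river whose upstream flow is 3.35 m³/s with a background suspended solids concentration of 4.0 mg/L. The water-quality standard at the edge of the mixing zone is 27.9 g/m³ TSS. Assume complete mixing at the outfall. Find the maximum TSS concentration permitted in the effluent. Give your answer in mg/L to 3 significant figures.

1530 mg/L

Mass balance: 27.9·3.403 = 0.0532·Cₑ + 3.35·4.
Cₑ = (94.95 − 13.4) / 0.0532 = 1533 mg/L.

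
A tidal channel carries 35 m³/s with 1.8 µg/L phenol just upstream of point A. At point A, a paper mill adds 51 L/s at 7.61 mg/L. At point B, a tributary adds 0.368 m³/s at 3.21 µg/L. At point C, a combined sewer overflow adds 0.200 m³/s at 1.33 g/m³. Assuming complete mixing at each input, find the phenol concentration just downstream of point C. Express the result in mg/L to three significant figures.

1.8 µg/L = 0.0018 mg/L.
51 L/s = 0.051 m³/s.
After input A: C = (35·0.0018 + 0.051·7.61) / 35.05 = 0.01287 mg/L.
3.21 µg/L = 0.00321 mg/L.
After input B: C = (35.05·0.01287 + 0.368·0.00321) / 35.42 = 0.01277 mg/L.
After input C: C = (35.42·0.01277 + 0.2·1.33) / 35.62 = 0.02017 mg/L.

0.0202 mg/L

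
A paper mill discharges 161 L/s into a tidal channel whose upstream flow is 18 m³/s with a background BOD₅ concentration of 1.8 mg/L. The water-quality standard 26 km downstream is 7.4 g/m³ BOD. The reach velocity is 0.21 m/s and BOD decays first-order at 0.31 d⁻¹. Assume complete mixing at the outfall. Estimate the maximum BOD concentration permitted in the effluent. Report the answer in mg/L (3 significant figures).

161 L/s = 0.161 m³/s.
Travel time to the compliance point: t = 2.6e+04/0.21 = 1.238e+05 s = 1.433 d; decay factor exp(−0.31·1.433) = 0.6413.
So the concentration just after mixing may be at most 7.4/0.6413 = 11.54 mg/L.
Mass balance: 11.54·18.16 = 0.161·Cₑ + 18·1.8.
Cₑ = (209.6 − 32.4) / 0.161 = 1100 mg/L.

1100 mg/L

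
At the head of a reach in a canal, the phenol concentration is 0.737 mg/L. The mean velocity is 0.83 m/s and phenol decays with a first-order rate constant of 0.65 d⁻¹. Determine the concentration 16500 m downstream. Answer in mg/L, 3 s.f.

Travel time t = 16500 m / 0.83 m/s = 1.65e+04/0.83 = 1.988e+04 s = 0.2301 d.
First-order decay: C = 0.737·exp(−0.65·0.2301) = 0.737·0.8611 = 0.6346 mg/L.

0.635 mg/L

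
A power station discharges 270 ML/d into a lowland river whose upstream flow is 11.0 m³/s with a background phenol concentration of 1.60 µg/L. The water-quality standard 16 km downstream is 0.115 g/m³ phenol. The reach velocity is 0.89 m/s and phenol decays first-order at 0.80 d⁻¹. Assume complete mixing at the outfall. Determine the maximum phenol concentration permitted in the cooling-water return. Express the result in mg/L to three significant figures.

0.608 mg/L

270 ML/d = 3.125 m³/s.
1.60 µg/L = 0.0016 mg/L.
Travel time to the compliance point: t = 1.6e+04/0.89 = 1.798e+04 s = 0.2081 d; decay factor exp(−0.80·0.2081) = 0.8467.
So the concentration just after mixing may be at most 0.115/0.8467 = 0.1358 mg/L.
Mass balance: 0.1358·14.12 = 3.125·Cₑ + 11·0.0016.
Cₑ = (1.919 − 0.0176) / 3.125 = 0.6083 mg/L.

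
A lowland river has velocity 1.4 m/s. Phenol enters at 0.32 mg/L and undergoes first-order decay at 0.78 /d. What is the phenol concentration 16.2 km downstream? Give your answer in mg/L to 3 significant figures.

0.288 mg/L

Travel time t = 16.2 km / 1.4 m/s = 1.62e+04/1.4 = 1.157e+04 s = 0.1339 d.
First-order decay: C = 0.32·exp(−0.78·0.1339) = 0.32·0.9008 = 0.2883 mg/L.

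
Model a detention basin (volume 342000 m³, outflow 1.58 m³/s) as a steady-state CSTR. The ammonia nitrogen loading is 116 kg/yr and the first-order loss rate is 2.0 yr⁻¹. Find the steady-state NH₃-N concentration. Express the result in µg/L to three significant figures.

2.29 µg/L

Outflow Q = 1.58 m³/s × 3.156e+07 s/yr = 4.986e+07 m³/yr.
Steady-state CSTR mass balance: W = Q·C + k·V·C, so C = W/(Q + kV).
Q + kV = 4.986e+07 + 2.0·342000 = 5.055e+07 m³/yr.
C = 116/5.055e+07 = 2.295e-06 kg/m³ = 0.002295 mg/L = 2.295 µg/L.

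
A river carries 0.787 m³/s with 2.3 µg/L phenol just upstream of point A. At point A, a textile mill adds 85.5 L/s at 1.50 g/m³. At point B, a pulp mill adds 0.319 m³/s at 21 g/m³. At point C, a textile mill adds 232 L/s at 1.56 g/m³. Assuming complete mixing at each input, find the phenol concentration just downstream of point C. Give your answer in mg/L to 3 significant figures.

2.3 µg/L = 0.0023 mg/L.
85.5 L/s = 0.0855 m³/s.
After input A: C = (0.787·0.0023 + 0.0855·1.5) / 0.8725 = 0.1491 mg/L.
After input B: C = (0.8725·0.1491 + 0.319·21) / 1.192 = 5.731 mg/L.
232 L/s = 0.232 m³/s.
After input C: C = (1.192·5.731 + 0.232·1.56) / 1.423 = 5.052 mg/L.

5.05 mg/L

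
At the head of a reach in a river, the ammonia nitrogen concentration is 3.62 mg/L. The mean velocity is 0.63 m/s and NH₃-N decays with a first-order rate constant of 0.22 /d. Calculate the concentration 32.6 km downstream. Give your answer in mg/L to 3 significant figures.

Travel time t = 32.6 km / 0.63 m/s = 3.26e+04/0.63 = 5.175e+04 s = 0.5989 d.
First-order decay: C = 3.62·exp(−0.22·0.5989) = 3.62·0.8766 = 3.173 mg/L.

3.17 mg/L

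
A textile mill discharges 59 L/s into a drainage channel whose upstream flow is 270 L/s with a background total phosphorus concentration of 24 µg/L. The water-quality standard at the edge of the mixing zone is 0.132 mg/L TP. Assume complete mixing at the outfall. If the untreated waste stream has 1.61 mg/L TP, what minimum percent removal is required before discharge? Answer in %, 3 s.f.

61.1 %

59 L/s = 0.059 m³/s.
270 L/s = 0.27 m³/s.
24 µg/L = 0.024 mg/L.
Mass balance: 0.132·0.329 = 0.059·Cₑ + 0.27·0.024.
Cₑ = (0.04343 − 0.00648) / 0.059 = 0.6262 mg/L.
Required removal = 1 − 0.6262/1.61 = 61.1 %.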